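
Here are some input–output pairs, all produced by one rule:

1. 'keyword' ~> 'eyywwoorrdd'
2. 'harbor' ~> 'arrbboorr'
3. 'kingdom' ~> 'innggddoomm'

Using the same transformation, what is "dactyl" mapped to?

accttyyll

The transformation: double every character, then delete the first 3 characters.
Applying both steps to "dactyl": "ddaaccttyyll", then "accttyyll".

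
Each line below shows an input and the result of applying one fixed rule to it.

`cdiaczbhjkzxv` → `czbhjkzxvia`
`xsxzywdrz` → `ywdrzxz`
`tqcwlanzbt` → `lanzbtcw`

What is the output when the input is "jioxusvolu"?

Rule — delete the first 2 characters, then move the first 2 characters to the end (rotate left by 2).
Applying both steps to "jioxusvolu": "oxusvolu", then "usvoluox".
(Check on "cdiaczbhjkzxv": → "iaczbhjkzxv" → "czbhjkzxvia" ✓)

usvoluox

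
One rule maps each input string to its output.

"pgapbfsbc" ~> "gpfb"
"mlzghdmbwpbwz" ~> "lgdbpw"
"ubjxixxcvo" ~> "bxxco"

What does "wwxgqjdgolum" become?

wgjglm

Rule — keep every other character starting from the second (positions 2nd, 4th, 6th, ...).
So "wwxgqjdgolum" becomes "wgjglm".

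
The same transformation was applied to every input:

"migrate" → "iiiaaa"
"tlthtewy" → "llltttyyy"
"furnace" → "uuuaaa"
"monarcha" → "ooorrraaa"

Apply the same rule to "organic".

Looking at the pairs, the operation is to keep one character in every 3, starting at position 2 (positions 2nd, 5th, 8th, ...), then repeat every character 3 times.
So "organic" becomes "rrrnnn".
(Check on "migrate": → "ia" → "iiiaaa" ✓)

rrrnnn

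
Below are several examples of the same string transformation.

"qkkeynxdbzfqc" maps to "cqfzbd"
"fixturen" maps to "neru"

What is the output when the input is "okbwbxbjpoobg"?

In each case the input is transformed by: take characters alternately from the front and the back (1st, last, 2nd, 2nd-last, ...), then keep every other character starting from the second (positions 2nd, 4th, 6th, ...).
"okbwbxbjpoobg" → "gboopj".

gboopj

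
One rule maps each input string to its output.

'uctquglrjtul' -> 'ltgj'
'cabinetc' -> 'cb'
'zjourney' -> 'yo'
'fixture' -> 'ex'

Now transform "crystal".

The transformation: move the last 3 characters to the front (rotate right by 3), then keep one character in every 3, starting at position 3 (positions 3rd, 6th, 9th, ...).
Applying both steps to "crystal": "talcrys", then "ly".

ly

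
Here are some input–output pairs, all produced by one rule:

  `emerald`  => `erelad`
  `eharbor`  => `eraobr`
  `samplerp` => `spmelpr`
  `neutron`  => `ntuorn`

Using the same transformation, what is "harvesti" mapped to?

The transformation: swap each adjacent pair of characters (1↔2, 3↔4, ...), then delete the first character.
On "harvesti": the first step gives "ahvrseit", and the second then gives "hvrseit".
(Check on "emerald": → "merelad" → "erelad" ✓)

hvrseit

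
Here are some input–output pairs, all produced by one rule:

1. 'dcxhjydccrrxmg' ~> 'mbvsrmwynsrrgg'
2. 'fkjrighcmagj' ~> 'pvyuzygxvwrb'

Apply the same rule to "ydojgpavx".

Looking at the pairs, the operation is to move the last 3 characters to the front (rotate right by 3), then shift every letter 11 places backward in the alphabet (wrapping around).
Working it through for "ydojgpavx": intermediate "avxydojgp", final "pkmnsdyve".

pkmnsdyve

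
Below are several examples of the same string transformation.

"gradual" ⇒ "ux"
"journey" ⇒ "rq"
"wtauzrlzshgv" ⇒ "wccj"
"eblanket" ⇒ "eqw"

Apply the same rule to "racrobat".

drw

The rule is to keep one character in every 3, starting at position 2 (positions 2nd, 5th, 8th, ...), then shift every letter 3 places forward in the alphabet (wrapping around).
So "racrobat" becomes "drw".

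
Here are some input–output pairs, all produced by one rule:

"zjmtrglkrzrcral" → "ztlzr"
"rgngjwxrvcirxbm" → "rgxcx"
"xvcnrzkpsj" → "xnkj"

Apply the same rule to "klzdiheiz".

Each output is the input with this applied: keep one character in every 3, starting at position 1 (positions 1st, 4th, 7th, ...).
On "klzdiheiz" that produces "kde".

kde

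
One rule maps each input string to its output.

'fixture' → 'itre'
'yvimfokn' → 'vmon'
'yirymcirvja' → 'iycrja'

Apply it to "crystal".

rsal

Each output is the input with this applied: swap each adjacent pair of characters (1↔2, 3↔4, ...), then keep every other character starting from the first (positions 1st, 3rd, 5th, ...).
"crystal" → "rcsyatl" → "rsal".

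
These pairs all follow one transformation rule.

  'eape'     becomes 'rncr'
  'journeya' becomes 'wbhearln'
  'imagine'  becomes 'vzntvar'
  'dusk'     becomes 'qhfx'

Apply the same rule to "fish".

The pattern: shift every letter 13 places forward in the alphabet (wrapping around) — i.e. ROT13.
On "fish" that produces "svfu".

svfu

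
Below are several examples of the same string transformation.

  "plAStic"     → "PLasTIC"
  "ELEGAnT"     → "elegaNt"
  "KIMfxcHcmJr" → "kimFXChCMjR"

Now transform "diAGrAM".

DIagRam

The transformation: flip the case of every letter.
For "diAGrAM" the result is "DIagRam".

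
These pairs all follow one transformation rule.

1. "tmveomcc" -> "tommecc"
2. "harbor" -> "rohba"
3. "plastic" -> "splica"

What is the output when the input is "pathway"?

The pattern: sort the characters into reverse alphabetical order, then delete the first character.
Applying both steps to "pathway": "ywtphaa", then "wtphaa".

wtphaa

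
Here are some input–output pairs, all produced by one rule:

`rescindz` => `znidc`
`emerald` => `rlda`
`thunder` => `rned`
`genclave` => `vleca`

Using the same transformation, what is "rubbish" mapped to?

The transformation: delete the first 3 characters, then sort the characters into reverse alphabetical order.
Applying both steps to "rubbish": "bish", then "sihb".

sihb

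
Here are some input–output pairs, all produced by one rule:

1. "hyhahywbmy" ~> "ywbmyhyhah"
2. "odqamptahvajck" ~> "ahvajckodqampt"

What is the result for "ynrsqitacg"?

itacgynrsq

What's happening: swap the front and back halves of the string.
On "ynrsqitacg" that produces "itacgynrsq".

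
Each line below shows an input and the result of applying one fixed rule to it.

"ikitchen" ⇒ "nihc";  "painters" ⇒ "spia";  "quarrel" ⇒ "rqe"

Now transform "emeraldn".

The pattern: sort the characters into reverse alphabetical order, then keep every other character starting from the second (positions 2nd, 4th, 6th, ...).
"emeraldn" → "rnmleeda" → "nlea".

nlea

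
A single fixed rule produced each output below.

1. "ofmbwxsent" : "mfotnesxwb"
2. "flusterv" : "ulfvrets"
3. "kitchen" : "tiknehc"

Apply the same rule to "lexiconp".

The rule is to move the first 3 characters to the end (rotate left by 3), then reverse the string.
On "lexiconp": the first step gives "iconplex", and the second then gives "xelpnoci".

xelpnoci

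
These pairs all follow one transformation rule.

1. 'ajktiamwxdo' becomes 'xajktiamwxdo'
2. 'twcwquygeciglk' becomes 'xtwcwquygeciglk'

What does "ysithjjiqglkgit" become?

What's happening: prepend "x".
Applying that to "ysithjjiqglkgit" gives "xysithjjiqglkgit".

xysithjjiqglkgit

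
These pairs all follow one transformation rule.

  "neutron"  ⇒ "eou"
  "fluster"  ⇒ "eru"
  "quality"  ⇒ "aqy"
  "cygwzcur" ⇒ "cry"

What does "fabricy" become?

The pattern: sort the characters into alphabetical order, then keep one character in every 3, starting at position 1 (positions 1st, 4th, 7th, ...).
Working it through for "fabricy": intermediate "abcfiry", final "afy".
(Check on "fluster": → "eflrstu" → "eru" ✓)

afy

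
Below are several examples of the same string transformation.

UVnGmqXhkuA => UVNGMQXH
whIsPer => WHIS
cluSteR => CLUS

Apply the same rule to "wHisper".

WHIS

What's happening: delete the last 3 characters, then convert every letter to uppercase.
Starting from "wHisper": after the first operation, "wHis"; after the second, "WHIS".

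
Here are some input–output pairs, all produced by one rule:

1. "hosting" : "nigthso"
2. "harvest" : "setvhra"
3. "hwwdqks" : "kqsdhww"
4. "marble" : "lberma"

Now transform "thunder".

The pattern: move the last 2 characters to the front (rotate right by 2), then take characters alternately from the front and the back (1st, last, 2nd, 2nd-last, ...).
For "thunder", step one produces "erthund"; step two turns that into "edrntuh".

edrntuh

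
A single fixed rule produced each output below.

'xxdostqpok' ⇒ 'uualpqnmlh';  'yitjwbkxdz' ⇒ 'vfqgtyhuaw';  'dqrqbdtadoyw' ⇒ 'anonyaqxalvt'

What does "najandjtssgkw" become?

kxgxkagqppdht

What's happening: shift every letter 3 places backward in the alphabet (wrapping around).
So "najandjtssgkw" becomes "kxgxkagqppdht".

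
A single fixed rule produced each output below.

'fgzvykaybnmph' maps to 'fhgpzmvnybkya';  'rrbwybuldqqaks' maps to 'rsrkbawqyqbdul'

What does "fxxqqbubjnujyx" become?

Rule — take characters alternately from the front and the back (1st, last, 2nd, 2nd-last, ...).
Doing the same to "fxxqqbubjnujyx": "fxxyxjquqnbjub".

fxxyxjquqnbjub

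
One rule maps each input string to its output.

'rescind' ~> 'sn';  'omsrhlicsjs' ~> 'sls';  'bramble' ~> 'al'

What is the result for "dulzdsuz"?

Rule — keep one character in every 3, starting at position 3 (positions 3rd, 6th, 9th, ...).
Applying that to "dulzdsuz" gives "ls".

ls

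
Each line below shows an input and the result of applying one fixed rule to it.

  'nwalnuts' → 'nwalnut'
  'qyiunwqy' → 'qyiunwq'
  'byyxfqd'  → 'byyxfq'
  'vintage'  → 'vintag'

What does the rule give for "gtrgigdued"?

The rule is to delete the last character.
On "gtrgigdued" that produces "gtrgigdue".

gtrgigdue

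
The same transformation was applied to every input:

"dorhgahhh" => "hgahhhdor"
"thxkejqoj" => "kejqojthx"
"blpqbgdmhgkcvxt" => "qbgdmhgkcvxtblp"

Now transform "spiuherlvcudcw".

Looking at the pairs, the operation is to move the first 3 characters to the end (rotate left by 3).
Doing the same to "spiuherlvcudcw": "uherlvcudcwspi".

uherlvcudcwspi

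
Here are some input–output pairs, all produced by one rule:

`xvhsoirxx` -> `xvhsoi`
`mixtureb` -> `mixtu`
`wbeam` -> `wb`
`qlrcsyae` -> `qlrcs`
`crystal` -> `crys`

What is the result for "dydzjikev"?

dydzji

In each case the input is transformed by: delete the last 3 characters.
Doing the same to "dydzjikev": "dydzji".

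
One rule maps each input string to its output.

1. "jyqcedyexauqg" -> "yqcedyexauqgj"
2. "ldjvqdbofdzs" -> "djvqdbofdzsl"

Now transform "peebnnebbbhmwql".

eebnnebbbhmwqlp

Each output is the input with this applied: move the first character to the end.
For "peebnnebbbhmwql" the result is "eebnnebbbhmwqlp".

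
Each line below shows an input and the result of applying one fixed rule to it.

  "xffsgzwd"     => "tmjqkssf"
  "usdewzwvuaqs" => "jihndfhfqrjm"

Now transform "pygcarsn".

nefacltp

Looking at the pairs, the operation is to shift every letter 13 places forward in the alphabet (wrapping around) — i.e. ROT13, then swap the front and back halves of the string.
Doing the same to "pygcarsn": "nefacltp".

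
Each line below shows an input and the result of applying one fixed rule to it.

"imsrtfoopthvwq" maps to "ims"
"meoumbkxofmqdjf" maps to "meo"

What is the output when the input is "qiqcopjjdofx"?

qiq

Rule — keep only the first 3 characters.
"qiqcopjjdofx" → "qiq".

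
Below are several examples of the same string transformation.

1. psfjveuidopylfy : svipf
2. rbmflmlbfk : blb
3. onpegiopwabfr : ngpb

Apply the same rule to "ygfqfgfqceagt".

gfqa

Looking at the pairs, the operation is to keep one character in every 3, starting at position 2 (positions 2nd, 5th, 8th, ...).
For "ygfqfgfqceagt" the result is "gfqa".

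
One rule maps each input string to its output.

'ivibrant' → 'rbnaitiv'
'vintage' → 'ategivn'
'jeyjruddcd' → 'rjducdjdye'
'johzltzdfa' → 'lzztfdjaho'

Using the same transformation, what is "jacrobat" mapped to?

orabjtca

The pattern: move the first 3 characters to the end (rotate left by 3), then swap each adjacent pair of characters (1↔2, 3↔4, ...).
Working it through for "jacrobat": intermediate "robatjac", final "orabjtca".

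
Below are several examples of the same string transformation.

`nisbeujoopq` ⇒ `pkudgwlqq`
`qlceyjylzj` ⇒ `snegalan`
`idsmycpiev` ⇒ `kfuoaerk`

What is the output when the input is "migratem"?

okitcv

Rule — delete the last 2 characters, then shift every letter 2 places forward in the alphabet (wrapping around).
Applying both steps to "migratem": "migrat", then "okitcv".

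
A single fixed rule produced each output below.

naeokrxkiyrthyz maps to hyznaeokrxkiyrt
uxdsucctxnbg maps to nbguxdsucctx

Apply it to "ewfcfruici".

The transformation: move the last 3 characters to the front (rotate right by 3).
"ewfcfruici" → "iciewfcfru".

iciewfcfru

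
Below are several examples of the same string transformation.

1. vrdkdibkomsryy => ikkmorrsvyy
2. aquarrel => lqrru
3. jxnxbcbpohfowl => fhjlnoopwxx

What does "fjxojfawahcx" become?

Looking at the pairs, the operation is to sort the characters into alphabetical order, then delete the first 3 characters.
On "fjxojfawahcx": the first step gives "aacffhjjowxx", and the second then gives "ffhjjowxx".

ffhjjowxx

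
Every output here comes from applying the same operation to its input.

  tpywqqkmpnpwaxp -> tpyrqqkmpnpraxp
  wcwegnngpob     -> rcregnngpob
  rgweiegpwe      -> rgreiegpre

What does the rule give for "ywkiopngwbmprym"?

yrkiopngrbmprym

Looking at the pairs, the operation is to replace every "w" with "r".
Doing the same to "ywkiopngwbmprym": "yrkiopngrbmprym".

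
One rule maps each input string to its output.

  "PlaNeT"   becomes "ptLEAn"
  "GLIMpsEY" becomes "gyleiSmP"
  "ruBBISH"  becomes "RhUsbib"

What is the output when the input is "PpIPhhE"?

The pattern: take characters alternately from the front and the back (1st, last, 2nd, 2nd-last, ...), then flip the case of every letter.
Starting from "PpIPhhE": after the first operation, "PEphIhP"; after the second, "pePHiHp".

pePHiHp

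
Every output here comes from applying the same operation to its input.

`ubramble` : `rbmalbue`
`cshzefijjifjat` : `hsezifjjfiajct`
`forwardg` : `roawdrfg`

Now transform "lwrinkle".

Rule — move the first character to the end, then swap each adjacent pair of characters (1↔2, 3↔4, ...).
On "lwrinkle": the first step gives "wrinklel", and the second then gives "rwnilkle".

rwnilkle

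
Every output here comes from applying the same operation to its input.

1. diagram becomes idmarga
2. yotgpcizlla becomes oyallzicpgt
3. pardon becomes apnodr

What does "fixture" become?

Looking at the pairs, the operation is to move the first 2 characters to the end (rotate left by 2), then reverse the string.
On "fixture": the first step gives "xturefi", and the second then gives "iferutx".
(Check on "pardon": → "rdonpa" → "apnodr" ✓)

iferutx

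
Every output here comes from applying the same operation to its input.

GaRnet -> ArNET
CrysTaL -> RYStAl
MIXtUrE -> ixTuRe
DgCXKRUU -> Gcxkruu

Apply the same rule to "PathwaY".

In each case the input is transformed by: flip the case of every letter, then delete the first character.
Starting from "PathwaY": after the first operation, "pATHWAy"; after the second, "ATHWAy".

ATHWAy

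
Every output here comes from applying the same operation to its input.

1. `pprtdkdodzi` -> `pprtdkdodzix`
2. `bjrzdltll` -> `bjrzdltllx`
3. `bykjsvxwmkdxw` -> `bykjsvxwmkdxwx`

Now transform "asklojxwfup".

asklojxwfupx

Rule — append "x".
"asklojxwfup" → "asklojxwfupx".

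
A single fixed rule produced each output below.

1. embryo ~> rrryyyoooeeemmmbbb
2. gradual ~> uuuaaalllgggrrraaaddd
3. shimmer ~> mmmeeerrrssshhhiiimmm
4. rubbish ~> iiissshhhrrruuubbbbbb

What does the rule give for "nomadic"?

What's happening: move the last 3 characters to the front (rotate right by 3), then repeat every character 3 times.
For "nomadic", step one produces "dicnoma"; step two turns that into "dddiiicccnnnooommmaaa".

dddiiicccnnnooommmaaa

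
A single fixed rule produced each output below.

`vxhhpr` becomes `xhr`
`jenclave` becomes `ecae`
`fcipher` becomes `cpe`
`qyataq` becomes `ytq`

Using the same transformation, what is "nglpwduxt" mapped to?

Looking at the pairs, the operation is to keep every other character starting from the second (positions 2nd, 4th, 6th, ...).
So "nglpwduxt" becomes "gpdx".

gpdx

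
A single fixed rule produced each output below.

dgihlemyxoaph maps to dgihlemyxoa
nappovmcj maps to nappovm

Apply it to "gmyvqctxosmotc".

gmyvqctxosmo

The transformation: delete the last 2 characters.
For "gmyvqctxosmotc" the result is "gmyvqctxosmo".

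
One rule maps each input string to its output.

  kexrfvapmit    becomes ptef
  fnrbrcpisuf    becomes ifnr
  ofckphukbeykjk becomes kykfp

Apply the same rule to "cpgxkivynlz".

In each case the input is transformed by: keep one character in every 3, starting at position 2 (positions 2nd, 5th, 8th, ...), then move the first 2 characters to the end (rotate left by 2).
Applying both steps to "cpgxkivynlz": "pkyz", then "yzpk".

yzpk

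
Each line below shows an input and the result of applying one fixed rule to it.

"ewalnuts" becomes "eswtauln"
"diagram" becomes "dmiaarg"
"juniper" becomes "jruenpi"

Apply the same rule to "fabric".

In each case the input is transformed by: take characters alternately from the front and the back (1st, last, 2nd, 2nd-last, ...).
Doing the same to "fabric": "fcaibr".

fcaibr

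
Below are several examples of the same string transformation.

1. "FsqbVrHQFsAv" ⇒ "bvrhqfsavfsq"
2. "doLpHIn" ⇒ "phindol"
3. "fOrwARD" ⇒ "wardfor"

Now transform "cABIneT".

inetcab

Each output is the input with this applied: move the first 3 characters to the end (rotate left by 3), then convert every letter to lowercase.
For "cABIneT", step one produces "IneTcAB"; step two turns that into "inetcab".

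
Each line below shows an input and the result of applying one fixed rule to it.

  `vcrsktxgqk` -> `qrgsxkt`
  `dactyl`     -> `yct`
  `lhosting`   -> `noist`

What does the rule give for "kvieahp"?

The transformation: take characters alternately from the front and the back (1st, last, 2nd, 2nd-last, ...), then delete the first 3 characters.
For "kvieahp", step one produces "kpvhiae"; step two turns that into "hiae".

hiae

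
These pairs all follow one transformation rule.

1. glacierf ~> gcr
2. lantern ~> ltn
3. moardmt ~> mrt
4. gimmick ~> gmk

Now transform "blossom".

In each case the input is transformed by: keep one character in every 3, starting at position 1 (positions 1st, 4th, 7th, ...).
Doing the same to "blossom": "bsm".

bsm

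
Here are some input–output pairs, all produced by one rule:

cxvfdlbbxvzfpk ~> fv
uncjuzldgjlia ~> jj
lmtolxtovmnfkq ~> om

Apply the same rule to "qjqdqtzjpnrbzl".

The transformation: keep one character in every 3, starting at position 1 (positions 1st, 4th, 7th, ...), then keep every other character starting from the second (positions 2nd, 4th, 6th, ...).
"qjqdqtzjpnrbzl" → "qdznz" → "dn".

dn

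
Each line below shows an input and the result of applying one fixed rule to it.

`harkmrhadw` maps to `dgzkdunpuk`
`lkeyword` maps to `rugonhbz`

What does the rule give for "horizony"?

rqbkrulc

The transformation: shift every letter 3 places forward in the alphabet (wrapping around), then move the last 3 characters to the front (rotate right by 3).
On "horizony" that produces "rqbkrulc".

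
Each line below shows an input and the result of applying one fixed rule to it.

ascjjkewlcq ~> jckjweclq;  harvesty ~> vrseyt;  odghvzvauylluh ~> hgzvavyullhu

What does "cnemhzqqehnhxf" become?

mezhqqhehnfx

In each case the input is transformed by: delete the first 2 characters, then swap each adjacent pair of characters (1↔2, 3↔4, ...).
"cnemhzqqehnhxf" → "emhzqqehnhxf" → "mezhqqhehnfx".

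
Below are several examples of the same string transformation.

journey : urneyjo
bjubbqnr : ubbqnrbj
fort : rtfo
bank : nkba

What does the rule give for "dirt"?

The rule is to move the first 2 characters to the end (rotate left by 2).
Applying that to "dirt" gives "rtdi".

rtdi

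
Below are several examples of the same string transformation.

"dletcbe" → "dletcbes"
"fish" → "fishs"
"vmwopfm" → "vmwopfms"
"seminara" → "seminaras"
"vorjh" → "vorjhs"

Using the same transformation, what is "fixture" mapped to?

fixtures

The transformation: append "s".
So "fixture" becomes "fixtures".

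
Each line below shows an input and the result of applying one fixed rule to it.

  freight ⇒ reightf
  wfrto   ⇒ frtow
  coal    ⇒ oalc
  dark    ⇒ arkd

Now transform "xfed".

fedx

Each output is the input with this applied: move the first character to the end.
So "xfed" becomes "fedx".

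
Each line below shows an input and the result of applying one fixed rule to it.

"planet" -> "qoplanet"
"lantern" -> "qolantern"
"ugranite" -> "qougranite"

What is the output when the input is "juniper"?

In each case the input is transformed by: prepend "qo".
On "juniper" that produces "qojuniper".

qojuniper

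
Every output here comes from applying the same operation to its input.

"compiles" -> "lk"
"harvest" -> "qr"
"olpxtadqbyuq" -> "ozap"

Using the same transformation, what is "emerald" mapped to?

dk

What's happening: keep one character in every 3, starting at position 3 (positions 3rd, 6th, 9th, ...), then shift every letter 1 place backward in the alphabet (wrapping around).
For "emerald" the result is "dk".
(Check on "compiles": → "ml" → "lk" ✓)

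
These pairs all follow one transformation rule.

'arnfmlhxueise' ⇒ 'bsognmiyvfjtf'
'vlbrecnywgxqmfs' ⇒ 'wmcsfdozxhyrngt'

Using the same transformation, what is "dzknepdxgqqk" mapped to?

ealofqeyhrrl

What's happening: shift every letter 1 place forward in the alphabet (wrapping around).
On "dzknepdxgqqk" that produces "ealofqeyhrrl".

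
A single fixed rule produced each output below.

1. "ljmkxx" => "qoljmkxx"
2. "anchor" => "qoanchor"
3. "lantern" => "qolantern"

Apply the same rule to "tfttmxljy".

The rule is to prepend "qo".
So "tfttmxljy" becomes "qotfttmxljy".

qotfttmxljy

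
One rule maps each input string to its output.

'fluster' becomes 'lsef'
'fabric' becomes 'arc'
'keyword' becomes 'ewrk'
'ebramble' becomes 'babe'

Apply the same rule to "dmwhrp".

Rule — move the first character to the end, then keep every other character starting from the first (positions 1st, 3rd, 5th, ...).
For "dmwhrp", step one produces "mwhrpd"; step two turns that into "mhp".

mhp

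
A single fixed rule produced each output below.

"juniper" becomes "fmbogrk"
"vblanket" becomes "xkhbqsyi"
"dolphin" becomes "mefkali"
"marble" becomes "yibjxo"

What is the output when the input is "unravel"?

The pattern: shift every letter 3 places backward in the alphabet (wrapping around), then move the first 3 characters to the end (rotate left by 3).
Starting from "unravel": after the first operation, "rkoxsbi"; after the second, "xsbirko".

xsbirko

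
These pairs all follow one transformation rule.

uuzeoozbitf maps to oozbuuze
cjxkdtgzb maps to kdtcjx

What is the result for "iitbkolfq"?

bkoiit

Each output is the input with this applied: delete the last 3 characters, then swap the front and back halves of the string.
"iitbkolfq" → "iitbko" → "bkoiit".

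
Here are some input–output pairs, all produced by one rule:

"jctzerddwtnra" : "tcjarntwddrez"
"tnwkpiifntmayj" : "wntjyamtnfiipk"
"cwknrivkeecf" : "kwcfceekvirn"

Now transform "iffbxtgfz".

The pattern: reverse the string, then move the last 3 characters to the front (rotate right by 3).
For "iffbxtgfz", step one produces "zfgtxbffi"; step two turns that into "ffizfgtxb".
(Check on "tnwkpiifntmayj": → "jyamtnfiipkwnt" → "wntjyamtnfiipk" ✓)

ffizfgtxb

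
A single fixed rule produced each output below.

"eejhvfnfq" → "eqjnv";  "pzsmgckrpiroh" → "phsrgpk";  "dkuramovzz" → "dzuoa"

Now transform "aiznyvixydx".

axzyyi

The pattern: keep every other character starting from the first (positions 1st, 3rd, 5th, ...), then take characters alternately from the front and the back (1st, last, 2nd, 2nd-last, ...).
Working it through for "aiznyvixydx": intermediate "azyiyx", final "axzyyi".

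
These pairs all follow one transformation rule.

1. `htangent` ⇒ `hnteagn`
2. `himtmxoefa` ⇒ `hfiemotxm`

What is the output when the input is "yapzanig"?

What's happening: delete the last character, then take characters alternately from the front and the back (1st, last, 2nd, 2nd-last, ...).
On "yapzanig": the first step gives "yapzani", and the second then gives "yianpaz".

yianpaz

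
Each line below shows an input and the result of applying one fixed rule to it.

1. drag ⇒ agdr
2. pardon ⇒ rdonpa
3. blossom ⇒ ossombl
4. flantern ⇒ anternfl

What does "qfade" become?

adeqf

The pattern: move the first 2 characters to the end (rotate left by 2).
"qfade" → "adeqf".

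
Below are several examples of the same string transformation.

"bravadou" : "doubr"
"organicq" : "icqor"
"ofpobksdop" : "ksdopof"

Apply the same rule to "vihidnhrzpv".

nhrzpvvi

In each case the input is transformed by: move the first 2 characters to the end (rotate left by 2), then delete the first 3 characters.
So "vihidnhrzpv" becomes "nhrzpvvi".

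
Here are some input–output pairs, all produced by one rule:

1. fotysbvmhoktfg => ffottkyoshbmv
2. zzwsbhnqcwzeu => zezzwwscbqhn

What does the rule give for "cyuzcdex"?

ceyducz

Rule — delete the last character, then take characters alternately from the front and the back (1st, last, 2nd, 2nd-last, ...).
Doing the same to "cyuzcdex": "ceyducz".
(Check on "zzwsbhnqcwzeu": → "zzwsbhnqcwze" → "zezzwwscbqhn" ✓)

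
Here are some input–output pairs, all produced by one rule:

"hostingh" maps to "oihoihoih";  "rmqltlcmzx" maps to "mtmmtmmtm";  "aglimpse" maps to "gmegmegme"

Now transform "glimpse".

The rule is to keep one character in every 3, starting at position 2 (positions 2nd, 5th, 8th, ...), then write the whole string 3 times in a row.
"glimpse" → "lp" → "lplplp".

lplplp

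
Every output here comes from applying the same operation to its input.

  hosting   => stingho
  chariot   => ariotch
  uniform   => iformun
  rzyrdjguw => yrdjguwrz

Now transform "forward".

The pattern: move the first 2 characters to the end (rotate left by 2).
On "forward" that produces "rwardfo".

rwardfo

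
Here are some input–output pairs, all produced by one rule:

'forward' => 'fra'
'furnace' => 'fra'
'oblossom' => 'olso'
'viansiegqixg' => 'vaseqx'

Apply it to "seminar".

Rule — move the last character to the front, then keep every other character starting from the second (positions 2nd, 4th, 6th, ...).
"seminar" → "rsemina" → "smn".

smn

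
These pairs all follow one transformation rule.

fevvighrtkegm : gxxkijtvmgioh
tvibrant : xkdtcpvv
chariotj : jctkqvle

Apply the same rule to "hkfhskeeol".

mhjumggqnj

Rule — shift every letter 2 places forward in the alphabet (wrapping around), then move the first character to the end.
Working it through for "hkfhskeeol": intermediate "jmhjumggqn", final "mhjumggqnj".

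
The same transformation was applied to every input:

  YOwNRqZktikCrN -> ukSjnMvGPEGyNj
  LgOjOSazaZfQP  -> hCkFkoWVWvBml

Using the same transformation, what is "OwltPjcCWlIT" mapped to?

Looking at the pairs, the operation is to shift every letter 4 places backward in the alphabet (wrapping around), then flip the case of every letter.
For "OwltPjcCWlIT", step one produces "KshpLfyYShEP"; step two turns that into "kSHPlFYysHep".

kSHPlFYysHep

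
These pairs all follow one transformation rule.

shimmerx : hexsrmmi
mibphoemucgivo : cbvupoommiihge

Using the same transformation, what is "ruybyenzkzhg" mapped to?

ebzzyyurnkhg

Each output is the input with this applied: sort the characters into reverse alphabetical order, then move the last 2 characters to the front (rotate right by 2).
On "ruybyenzkzhg": the first step gives "zzyyurnkhgeb", and the second then gives "ebzzyyurnkhg".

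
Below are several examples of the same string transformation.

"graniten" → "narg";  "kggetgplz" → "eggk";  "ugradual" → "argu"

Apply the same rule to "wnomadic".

monw

The pattern: reverse the string, then keep only the last 4 characters.
Applying both steps to "wnomadic": "cidamonw", then "monw".
(Check on "graniten": → "netinarg" → "narg" ✓)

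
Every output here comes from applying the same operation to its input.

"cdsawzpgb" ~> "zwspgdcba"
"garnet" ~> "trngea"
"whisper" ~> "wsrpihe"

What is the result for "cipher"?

The pattern: sort the characters into reverse alphabetical order.
On "cipher" that produces "rpihec".

rpihec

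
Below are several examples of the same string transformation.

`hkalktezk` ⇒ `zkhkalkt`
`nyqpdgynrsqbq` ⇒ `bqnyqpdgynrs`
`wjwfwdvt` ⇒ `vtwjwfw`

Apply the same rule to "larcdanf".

Each output is the input with this applied: move the last 2 characters to the front (rotate right by 2), then delete the last character.
Doing the same to "larcdanf": "nflarcd".

nflarcd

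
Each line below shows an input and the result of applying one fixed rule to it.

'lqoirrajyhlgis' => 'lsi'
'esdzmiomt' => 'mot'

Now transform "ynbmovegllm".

The transformation: swap each adjacent pair of characters (1↔2, 3↔4, ...), then keep only the last 3 characters.
Starting from "ynbmovegllm": after the first operation, "nymbvogellm"; after the second, "llm".
(Check on "esdzmiomt": → "sezdimmot" → "mot" ✓)

llm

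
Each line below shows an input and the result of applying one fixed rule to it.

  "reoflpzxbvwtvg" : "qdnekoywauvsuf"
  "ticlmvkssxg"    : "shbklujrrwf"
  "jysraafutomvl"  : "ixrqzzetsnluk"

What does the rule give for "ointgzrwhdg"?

nhmsfyqvgcf

Each output is the input with this applied: shift every letter 1 place backward in the alphabet (wrapping around).
Applying that to "ointgzrwhdg" gives "nhmsfyqvgcf".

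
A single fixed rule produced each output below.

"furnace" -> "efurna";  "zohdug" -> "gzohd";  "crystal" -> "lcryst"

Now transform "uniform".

munifo

Looking at the pairs, the operation is to move the last 2 characters to the front (rotate right by 2), then delete the first character.
"uniform" → "munifo".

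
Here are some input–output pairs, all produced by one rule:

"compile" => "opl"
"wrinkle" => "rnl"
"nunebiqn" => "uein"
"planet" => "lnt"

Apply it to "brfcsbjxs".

Each output is the input with this applied: keep every other character starting from the second (positions 2nd, 4th, 6th, ...).
Doing the same to "brfcsbjxs": "rcbx".

rcbx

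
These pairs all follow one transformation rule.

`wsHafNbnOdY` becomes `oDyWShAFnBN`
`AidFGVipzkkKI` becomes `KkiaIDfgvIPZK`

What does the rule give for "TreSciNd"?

InDtREsC

Looking at the pairs, the operation is to flip the case of every letter, then move the last 3 characters to the front (rotate right by 3).
On "TreSciNd": the first step gives "tREsCInD", and the second then gives "InDtREsC".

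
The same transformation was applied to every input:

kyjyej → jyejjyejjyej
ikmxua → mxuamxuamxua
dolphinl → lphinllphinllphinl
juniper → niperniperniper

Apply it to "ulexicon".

exiconexiconexicon

What's happening: delete the first 2 characters, then write the whole string 3 times in a row.
For "ulexicon", step one produces "exicon"; step two turns that into "exiconexiconexicon".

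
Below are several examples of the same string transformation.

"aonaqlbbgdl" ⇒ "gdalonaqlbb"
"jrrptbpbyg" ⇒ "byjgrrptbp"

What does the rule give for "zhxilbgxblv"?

blzvhxilbgx

In each case the input is transformed by: swap the first and last characters, then move the last 3 characters to the front (rotate right by 3).
Starting from "zhxilbgxblv": after the first operation, "vhxilbgxblz"; after the second, "blzvhxilbgx".
(Check on "jrrptbpbyg": → "grrptbpbyj" → "byjgrrptbp" ✓)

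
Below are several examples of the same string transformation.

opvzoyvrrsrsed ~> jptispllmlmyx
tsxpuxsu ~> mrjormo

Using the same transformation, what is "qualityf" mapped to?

oufcnsz

Each output is the input with this applied: shift every letter 6 places backward in the alphabet (wrapping around), then delete the first character.
Working it through for "qualityf": intermediate "koufcnsz", final "oufcnsz".
(Check on "tsxpuxsu": → "nmrjormo" → "mrjormo" ✓)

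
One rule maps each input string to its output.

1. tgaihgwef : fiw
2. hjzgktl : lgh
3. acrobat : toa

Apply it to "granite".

Each output is the input with this applied: swap the first and last characters, then keep one character in every 3, starting at position 1 (positions 1st, 4th, 7th, ...).
Doing the same to "granite": "eng".
(Check on "acrobat": → "tcrobaa" → "toa" ✓)

eng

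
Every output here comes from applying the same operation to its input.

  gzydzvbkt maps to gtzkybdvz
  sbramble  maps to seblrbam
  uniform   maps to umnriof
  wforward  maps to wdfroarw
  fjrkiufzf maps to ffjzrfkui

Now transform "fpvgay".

fypavg

What's happening: take characters alternately from the front and the back (1st, last, 2nd, 2nd-last, ...).
Doing the same to "fpvgay": "fypavg".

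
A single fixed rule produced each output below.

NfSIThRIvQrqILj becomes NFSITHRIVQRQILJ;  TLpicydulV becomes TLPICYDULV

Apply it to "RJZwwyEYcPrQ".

Each output is the input with this applied: convert every letter to uppercase.
Doing the same to "RJZwwyEYcPrQ": "RJZWWYEYCPRQ".

RJZWWYEYCPRQ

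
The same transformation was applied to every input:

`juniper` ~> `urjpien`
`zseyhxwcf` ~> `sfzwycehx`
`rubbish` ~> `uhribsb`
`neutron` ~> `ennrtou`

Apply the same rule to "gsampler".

segrmpal

The transformation: swap each adjacent pair of characters (1↔2, 3↔4, ...), then take characters alternately from the front and the back (1st, last, 2nd, 2nd-last, ...).
On "gsampler" that produces "segrmpal".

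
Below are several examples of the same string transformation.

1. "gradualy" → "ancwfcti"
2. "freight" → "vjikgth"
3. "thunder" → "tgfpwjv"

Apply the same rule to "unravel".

Each output is the input with this applied: reverse the string, then shift every letter 2 places forward in the alphabet (wrapping around).
For "unravel", step one produces "levarnu"; step two turns that into "ngxctpw".

ngxctpw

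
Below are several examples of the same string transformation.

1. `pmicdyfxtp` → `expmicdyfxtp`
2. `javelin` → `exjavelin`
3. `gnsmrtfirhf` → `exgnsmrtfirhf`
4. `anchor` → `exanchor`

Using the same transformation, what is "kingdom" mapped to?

exkingdom

The pattern: prepend "ex".
On "kingdom" that produces "exkingdom".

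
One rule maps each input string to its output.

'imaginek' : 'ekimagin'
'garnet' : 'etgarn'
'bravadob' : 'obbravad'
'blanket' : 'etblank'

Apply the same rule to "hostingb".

gbhostin

What's happening: move the last 2 characters to the front (rotate right by 2).
Applying that to "hostingb" gives "gbhostin".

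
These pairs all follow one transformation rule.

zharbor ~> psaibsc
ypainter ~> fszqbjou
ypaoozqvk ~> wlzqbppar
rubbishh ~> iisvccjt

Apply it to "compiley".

fzdpnqjm

In each case the input is transformed by: shift every letter 1 place forward in the alphabet (wrapping around), then move the last 2 characters to the front (rotate right by 2).
Starting from "compiley": after the first operation, "dpnqjmfz"; after the second, "fzdpnqjm".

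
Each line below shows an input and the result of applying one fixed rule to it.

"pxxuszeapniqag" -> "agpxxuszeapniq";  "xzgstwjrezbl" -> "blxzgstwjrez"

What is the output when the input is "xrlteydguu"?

uuxrlteydg

Looking at the pairs, the operation is to move the last 2 characters to the front (rotate right by 2).
Applying that to "xrlteydguu" gives "uuxrlteydg".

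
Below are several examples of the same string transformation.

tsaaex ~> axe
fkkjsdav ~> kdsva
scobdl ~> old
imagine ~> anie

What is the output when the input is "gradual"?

aaul

In each case the input is transformed by: swap each adjacent pair of characters (1↔2, 3↔4, ...), then delete the first 3 characters.
For "gradual" the result is "aaul".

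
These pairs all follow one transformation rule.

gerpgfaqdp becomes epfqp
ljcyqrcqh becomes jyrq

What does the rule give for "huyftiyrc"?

Rule — keep every other character starting from the second (positions 2nd, 4th, 6th, ...).
Applying that to "huyftiyrc" gives "ufir".

ufir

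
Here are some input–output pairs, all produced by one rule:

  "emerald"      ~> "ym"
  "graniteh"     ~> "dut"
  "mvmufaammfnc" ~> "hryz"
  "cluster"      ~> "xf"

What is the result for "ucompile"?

obq

Each output is the input with this applied: keep one character in every 3, starting at position 2 (positions 2nd, 5th, 8th, ...), then shift every letter 12 places forward in the alphabet (wrapping around).
"ucompile" → "obq".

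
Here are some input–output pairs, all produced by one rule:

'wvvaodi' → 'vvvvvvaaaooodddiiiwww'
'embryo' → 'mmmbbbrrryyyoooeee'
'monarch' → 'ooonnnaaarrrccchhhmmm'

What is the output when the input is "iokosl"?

The rule is to move the first character to the end, then repeat every character 3 times.
For "iokosl", step one produces "okosli"; step two turns that into "oookkkooosssllliii".

oookkkooosssllliii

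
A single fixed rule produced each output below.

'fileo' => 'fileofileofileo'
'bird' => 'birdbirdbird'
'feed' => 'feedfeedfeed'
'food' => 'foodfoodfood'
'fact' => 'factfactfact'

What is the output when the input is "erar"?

erarerarerar

What's happening: write the whole string 3 times in a row.
Doing the same to "erar": "erarerarerar".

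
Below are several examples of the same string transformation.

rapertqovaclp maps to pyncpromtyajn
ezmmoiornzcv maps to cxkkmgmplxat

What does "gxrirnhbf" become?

evpgplfzd

Each output is the input with this applied: shift every letter 2 places backward in the alphabet (wrapping around).
For "gxrirnhbf" the result is "evpgplfzd".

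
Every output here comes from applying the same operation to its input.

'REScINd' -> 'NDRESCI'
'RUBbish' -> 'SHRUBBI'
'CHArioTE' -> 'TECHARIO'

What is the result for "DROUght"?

HTDROUG

Rule — move the last 2 characters to the front (rotate right by 2), then convert every letter to uppercase.
Applying both steps to "DROUght": "htDROUg", then "HTDROUG".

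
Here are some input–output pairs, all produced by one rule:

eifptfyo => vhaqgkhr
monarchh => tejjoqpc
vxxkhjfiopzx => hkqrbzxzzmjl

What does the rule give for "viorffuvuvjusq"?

Each output is the input with this applied: swap the front and back halves of the string, then shift every letter 2 places forward in the alphabet (wrapping around).
On "viorffuvuvjusq": the first step gives "vuvjusqviorffu", and the second then gives "xwxlwusxkqthhw".

xwxlwusxkqthhw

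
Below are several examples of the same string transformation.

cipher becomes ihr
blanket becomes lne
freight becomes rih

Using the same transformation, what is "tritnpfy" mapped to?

The transformation: keep every other character starting from the second (positions 2nd, 4th, 6th, ...).
For "tritnpfy" the result is "rtpy".

rtpy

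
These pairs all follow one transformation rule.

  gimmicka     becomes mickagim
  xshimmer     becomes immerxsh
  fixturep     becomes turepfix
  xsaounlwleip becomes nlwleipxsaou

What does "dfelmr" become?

What's happening: move the last character to the front, then swap the front and back halves of the string.
"dfelmr" → "rdfelm" → "elmrdf".

elmrdf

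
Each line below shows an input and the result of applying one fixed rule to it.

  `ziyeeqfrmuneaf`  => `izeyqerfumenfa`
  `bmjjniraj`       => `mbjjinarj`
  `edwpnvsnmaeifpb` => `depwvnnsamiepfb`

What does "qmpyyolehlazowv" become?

mqypoyellhzawov

In each case the input is transformed by: swap each adjacent pair of characters (1↔2, 3↔4, ...).
Applying that to "qmpyyolehlazowv" gives "mqypoyellhzawov".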